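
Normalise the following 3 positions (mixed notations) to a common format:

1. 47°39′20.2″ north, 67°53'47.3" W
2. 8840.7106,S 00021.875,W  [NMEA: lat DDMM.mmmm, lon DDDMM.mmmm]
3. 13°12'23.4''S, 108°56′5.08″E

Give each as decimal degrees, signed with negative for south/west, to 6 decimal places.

1. 47.655611, -67.896472
2. -88.678510, -0.364583
3. -13.206500, 108.934744

Point 1:
  Latitude: 39′ + 20.2″ = 39.33667′; 47 + 39.33667/60 = 47.6556111
  N → positive
  Longitude: 67 + 53/60 + 47.3/3600 = 67.8964722
  W → negative
Point 2:
  Lat: split at 2 digits → 88° and 40.7106′; 88 + 40.7106/60 = 88.6785100
  S → negative
  Lon: degrees = first 3 digits = 0, minutes = 21.875; 0 + 21.875/60 = 0.3645833
  W ⇒ negate
Point 3:
  Lat: 13° + 12/60 + 23.4/3600 = 13 + 0.200000 + 0.006500 = 13.2065000
  S → negative
  Longitude: 108° + 56/60 + 5.08/3600 = 108 + 0.933333 + 0.001411 = 108.9347444
  E → positive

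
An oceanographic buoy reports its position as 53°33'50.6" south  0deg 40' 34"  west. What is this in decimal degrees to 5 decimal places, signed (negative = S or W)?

-53.56406, -0.67611

Latitude: 53 + 33/60 + 50.6/3600 = 53.564056
S ⇒ negate
Lon: 0° + 40/60 + 34/3600 = 0 + 0.666667 + 0.009444 = 0.676111
W ⇒ negate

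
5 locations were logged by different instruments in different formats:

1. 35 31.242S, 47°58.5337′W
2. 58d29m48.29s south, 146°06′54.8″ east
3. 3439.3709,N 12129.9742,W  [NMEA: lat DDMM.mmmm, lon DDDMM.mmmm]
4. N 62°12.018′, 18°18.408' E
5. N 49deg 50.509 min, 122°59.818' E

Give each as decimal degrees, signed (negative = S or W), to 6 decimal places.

Point 1:
  Lat: 31.242′ = 0.520700°; total 35.5207000
  S → negative
  Lon: 47 + 58.5337/60 = 47.9755617
  hemisphere W, so the sign is −
Point 2:
  φ: 58 + 29/60 + 48.29/3600 = 58.4967472
  hemisphere S, so the sign is −
  Lon: 6′ + 54.8″ = 6.91333′; 146 + 6.91333/60 = 146.1152222
  E ⇒ keep positive
Point 3:
  Lat: degrees = first 2 digits = 34, minutes = 39.3709; 34 + 39.3709/60 = 34.6561817
  N → positive
  Longitude: degrees = first 3 digits = 121, minutes = 29.9742; 121 + 29.9742/60 = 121.4995700
  W → negative
Point 4:
  Lat: 12.018′ = 0.200300°; total 62.2003000
  N → positive
  Lon: 18 + 18.408/60 = 18.3068000
  E ⇒ keep positive
Point 5:
  Latitude: 50.509′ = 0.841817°; total 49.8418167
  N → positive
  Longitude: 59.818′ = 0.996967°; total 122.9969667
  E ⇒ keep positive

1. -35.520700, -47.975562
2. -58.496747, 146.115222
3. 34.656182, -121.499570
4. 62.200300, 18.306800
5. 49.841817, 122.996967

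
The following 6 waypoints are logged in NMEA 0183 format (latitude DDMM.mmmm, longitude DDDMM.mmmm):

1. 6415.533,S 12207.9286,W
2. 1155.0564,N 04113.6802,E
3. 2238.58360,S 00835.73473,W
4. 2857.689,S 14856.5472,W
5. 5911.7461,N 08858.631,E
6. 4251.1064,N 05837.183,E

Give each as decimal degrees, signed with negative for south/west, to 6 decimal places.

1. -64.258883, -122.132143
2. 11.917607, 41.228003
3. -22.643060, -8.595579
4. -28.961483, -148.942453
5. 59.195768, 88.977183
6. 42.851773, 58.619717

Point 1:
  Latitude: degrees = first 2 digits = 64, minutes = 15.533; 64 + 15.533/60 = 64.2588833
  S ⇒ negate
  λ: degrees = first 3 digits = 122, minutes = 7.9286; 122 + 7.9286/60 = 122.1321433
  W ⇒ negate
Point 2:
  φ: degrees = first 2 digits = 11, minutes = 55.0564; 11 + 55.0564/60 = 11.9176067
  N → positive
  Lon: degrees = first 3 digits = 41, minutes = 13.6802; 41 + 13.6802/60 = 41.2280033
  E ⇒ keep positive
Point 3:
  Lat: split at 2 digits → 22° and 38.5836′; 22 + 38.5836/60 = 22.6430600
  S → negative
  λ: degrees = first 3 digits = 8, minutes = 35.73473; 8 + 35.73473/60 = 8.5955788
  hemisphere W, so the sign is −
Point 4:
  φ: split at 2 digits → 28° and 57.689′; 28 + 57.689/60 = 28.9614833
  hemisphere S, so the sign is −
  Longitude: split at 3 digits → 148° and 56.5472′; 148 + 56.5472/60 = 148.9424533
  W ⇒ negate
Point 5:
  Lat: degrees = first 2 digits = 59, minutes = 11.7461; 59 + 11.7461/60 = 59.1957683
  N ⇒ keep positive
  Longitude: degrees = first 3 digits = 88, minutes = 58.631; 88 + 58.631/60 = 88.9771833
  E → positive
Point 6:
  φ: split at 2 digits → 42° and 51.1064′; 42 + 51.1064/60 = 42.8517733
  N ⇒ keep positive
  Longitude: degrees = first 3 digits = 58, minutes = 37.183; 58 + 37.183/60 = 58.6197167
  E ⇒ keep positive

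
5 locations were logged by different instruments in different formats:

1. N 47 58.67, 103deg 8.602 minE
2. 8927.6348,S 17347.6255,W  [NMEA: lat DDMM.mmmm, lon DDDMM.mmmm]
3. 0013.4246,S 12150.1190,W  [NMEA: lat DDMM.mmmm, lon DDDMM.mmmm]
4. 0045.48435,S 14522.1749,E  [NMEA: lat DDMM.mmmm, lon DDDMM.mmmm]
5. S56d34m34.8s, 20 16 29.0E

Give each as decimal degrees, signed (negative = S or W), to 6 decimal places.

1. 47.977833, 103.143367
2. -89.460580, -173.793758
3. -0.223743, -121.835317
4. -0.758073, 145.369582
5. -56.576333, 20.274722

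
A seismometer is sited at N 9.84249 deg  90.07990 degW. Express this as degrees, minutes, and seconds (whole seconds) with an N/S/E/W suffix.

φ: whole degrees 9; 50.54940′ → 50′ and 32.96″
λ: 0.079900° → 4.79400′; 0.79400 × 60 = 47.64″

9°50′33″ N, 90°04′48″ W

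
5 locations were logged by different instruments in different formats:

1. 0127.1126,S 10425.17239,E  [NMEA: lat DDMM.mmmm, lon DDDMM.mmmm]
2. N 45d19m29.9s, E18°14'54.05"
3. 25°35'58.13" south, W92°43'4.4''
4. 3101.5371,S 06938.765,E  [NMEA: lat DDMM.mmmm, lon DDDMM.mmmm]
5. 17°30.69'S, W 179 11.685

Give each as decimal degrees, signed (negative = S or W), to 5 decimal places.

1. -1.45188, 104.41954
2. 45.32497, 18.24835
3. -25.59948, -92.71789
4. -31.02562, 69.64608
5. -17.51150, -179.19475

Point 1:
  Latitude: degrees = first 2 digits = 1, minutes = 27.1126; 1 + 27.1126/60 = 1.451877
  S → negative
  λ: split at 3 digits → 104° and 25.17239′; 104 + 25.17239/60 = 104.419540
  E ⇒ keep positive
Point 2:
  Lat: 45° + 19/60 + 29.9/3600 = 45 + 0.316667 + 0.008306 = 45.324972
  N → positive
  λ: 18 + 14/60 + 54.05/3600 = 18.248347
  E → positive
Point 3:
  Lat: 35′ + 58.13″ = 35.96883′; 25 + 35.96883/60 = 25.599481
  S → negative
  Longitude: 43′ + 4.4″ = 43.07333′; 92 + 43.07333/60 = 92.717889
  hemisphere W, so the sign is −
Point 4:
  Lat: split at 2 digits → 31° and 1.5371′; 31 + 1.5371/60 = 31.025618
  S ⇒ negate
  Lon: split at 3 digits → 069° and 38.765′; 69 + 38.765/60 = 69.646083
  E ⇒ keep positive
Point 5:
  Latitude: 30.69′ = 0.511500°; total 17.511500
  S → negative
  Longitude: 179 + 11.685/60 = 179.194750
  W → negative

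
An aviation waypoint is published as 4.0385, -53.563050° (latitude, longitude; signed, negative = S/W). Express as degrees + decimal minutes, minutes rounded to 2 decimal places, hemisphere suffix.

Lat: fractional part 0.038500 → 2.3100 minutes
Longitude is negative → W; |value| = 53.563050
λ: minutes = (53.563050 − 53) × 60 = 33.7830

4° 2.31′ N, 53° 33.78′ W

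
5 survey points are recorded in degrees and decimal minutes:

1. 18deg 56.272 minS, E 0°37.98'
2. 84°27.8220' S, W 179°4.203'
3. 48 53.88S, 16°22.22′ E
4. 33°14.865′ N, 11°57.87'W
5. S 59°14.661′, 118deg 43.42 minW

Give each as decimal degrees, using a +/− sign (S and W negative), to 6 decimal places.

1. -18.937867, 0.633000
2. -84.463700, -179.070050
3. -48.898000, 16.370333
4. 33.247750, -11.964500
5. -59.244350, -118.723667

Point 1:
  Latitude: 56.272′ = 0.937867°; total 18.9378667
  S → negative
  Longitude: 0 + 37.98/60 = 0.6330000
  E ⇒ keep positive
Point 2:
  Latitude: 27.822′ = 0.463700°; total 84.4637000
  S ⇒ negate
  λ: 4.203′ = 0.070050°; total 179.0700500
  W ⇒ negate
Point 3:
  Latitude: 48 + 53.88/60 = 48.8980000
  S → negative
  Longitude: 22.22′ = 0.370333°; total 16.3703333
  E ⇒ keep positive
Point 4:
  Latitude: 14.865′ = 0.247750°; total 33.2477500
  N → positive
  Longitude: 11 + 57.87/60 = 11.9645000
  hemisphere W, so the sign is −
Point 5:
  Latitude: 14.661′ = 0.244350°; total 59.2443500
  S ⇒ negate
  λ: 118 + 43.42/60 = 118.7236667
  W → negative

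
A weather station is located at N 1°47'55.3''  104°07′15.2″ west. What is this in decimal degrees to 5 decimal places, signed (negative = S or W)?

1.79869, -104.12089

φ: 1° + 47/60 + 55.3/3600 = 1 + 0.783333 + 0.015361 = 1.798694
N → positive
Lon: 104 + 7/60 + 15.2/3600 = 104.120889
W → negative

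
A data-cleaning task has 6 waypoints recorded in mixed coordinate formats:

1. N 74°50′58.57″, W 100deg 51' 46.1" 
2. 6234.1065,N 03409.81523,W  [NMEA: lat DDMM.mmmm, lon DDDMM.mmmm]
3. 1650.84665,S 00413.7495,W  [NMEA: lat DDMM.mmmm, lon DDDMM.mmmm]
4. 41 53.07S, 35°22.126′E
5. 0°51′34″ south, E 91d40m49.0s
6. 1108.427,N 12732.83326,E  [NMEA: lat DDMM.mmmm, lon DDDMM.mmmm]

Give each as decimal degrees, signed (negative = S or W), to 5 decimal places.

Point 1:
  Latitude: 50′ + 58.57″ = 50.97617′; 74 + 50.97617/60 = 74.849603
  N ⇒ keep positive
  Lon: 51′ + 46.1″ = 51.76833′; 100 + 51.76833/60 = 100.862806
  hemisphere W, so the sign is −
Point 2:
  φ: degrees = first 2 digits = 62, minutes = 34.1065; 62 + 34.1065/60 = 62.568442
  N ⇒ keep positive
  Longitude: degrees = first 3 digits = 34, minutes = 9.81523; 34 + 9.81523/60 = 34.163587
  W → negative
Point 3:
  φ: split at 2 digits → 16° and 50.84665′; 16 + 50.84665/60 = 16.847444
  S ⇒ negate
  Lon: degrees = first 3 digits = 4, minutes = 13.7495; 4 + 13.7495/60 = 4.229158
  W → negative
Point 4:
  Lat: 53.07′ = 0.884500°; total 41.884500
  S ⇒ negate
  Longitude: 22.126′ = 0.368767°; total 35.368767
  E ⇒ keep positive
Point 5:
  φ: 0 + 51/60 + 34/3600 = 0.859444
  S ⇒ negate
  Longitude: 91° + 40/60 + 49/3600 = 91 + 0.666667 + 0.013611 = 91.680278
  E → positive
Point 6:
  Latitude: degrees = first 2 digits = 11, minutes = 8.427; 11 + 8.427/60 = 11.140450
  N → positive
  λ: split at 3 digits → 127° and 32.83326′; 127 + 32.83326/60 = 127.547221
  E ⇒ keep positive

1. 74.84960, -100.86281
2. 62.56844, -34.16359
3. -16.84744, -4.22916
4. -41.88450, 35.36877
5. -0.85944, 91.68028
6. 11.14045, 127.54722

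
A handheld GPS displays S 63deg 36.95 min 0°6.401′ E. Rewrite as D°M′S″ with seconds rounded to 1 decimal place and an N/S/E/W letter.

Lat: fractional minutes 0.95000 × 60 = 57.000″
Longitude: fractional minutes 0.40100 × 60 = 24.060″

63°36′57.0″ S, 0°06′24.1″ E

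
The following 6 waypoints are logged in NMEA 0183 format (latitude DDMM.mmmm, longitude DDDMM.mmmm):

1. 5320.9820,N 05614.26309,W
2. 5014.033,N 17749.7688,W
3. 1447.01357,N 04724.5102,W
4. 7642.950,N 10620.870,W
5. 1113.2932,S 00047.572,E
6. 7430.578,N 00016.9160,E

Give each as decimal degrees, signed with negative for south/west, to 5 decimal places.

1. 53.34970, -56.23772
2. 50.23388, -177.82948
3. 14.78356, -47.40850
4. 76.71583, -106.34783
5. -11.22155, 0.79287
6. 74.50963, 0.28193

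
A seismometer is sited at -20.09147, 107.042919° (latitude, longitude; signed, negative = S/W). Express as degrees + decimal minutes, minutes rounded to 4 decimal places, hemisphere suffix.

Latitude is negative → S; |value| = 20.091470
Lat: 20° + 0.091470 × 60 = 20° 5.488200′
Longitude: minutes = (107.042919 − 107) × 60 = 2.575140

20° 5.4882′ S, 107° 2.5751′ E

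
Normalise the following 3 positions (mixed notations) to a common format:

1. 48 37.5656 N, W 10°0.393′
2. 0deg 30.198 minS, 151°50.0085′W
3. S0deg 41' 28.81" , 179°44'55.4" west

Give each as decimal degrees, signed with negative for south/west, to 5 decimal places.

Point 1:
  Latitude: 48 + 37.5656/60 = 48.626093
  N → positive
  λ: 10 + 0.393/60 = 10.006550
  W → negative
Point 2:
  Lat: 30.198′ = 0.503300°; total 0.503300
  S ⇒ negate
  Lon: 151 + 50.0085/60 = 151.833475
  hemisphere W, so the sign is −
Point 3:
  Latitude: 41′ + 28.81″ = 41.48017′; 0 + 41.48017/60 = 0.691336
  S ⇒ negate
  Lon: 179 + 44/60 + 55.4/3600 = 179.748722
  hemisphere W, so the sign is −

1. 48.62609, -10.00655
2. -0.50330, -151.83348
3. -0.69134, -179.74872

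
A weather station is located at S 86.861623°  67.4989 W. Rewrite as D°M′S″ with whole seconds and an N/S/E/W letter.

Lat: whole degrees 86; 51.69738′ → 51′ and 41.84″
Longitude: 0.498900° → 29.93400′; 0.93400 × 60 = 56.04″

86°51′42″ S, 67°29′56″ W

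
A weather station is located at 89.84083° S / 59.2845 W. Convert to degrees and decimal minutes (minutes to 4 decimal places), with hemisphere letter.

Latitude: minutes = (89.840830 − 89) × 60 = 50.449800
λ: minutes = (59.284500 − 59) × 60 = 17.070000

89° 50.4498′ S, 59° 17.0700′ W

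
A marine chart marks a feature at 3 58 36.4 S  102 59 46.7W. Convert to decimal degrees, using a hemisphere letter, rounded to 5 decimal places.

3.97678° S, 102.99631° W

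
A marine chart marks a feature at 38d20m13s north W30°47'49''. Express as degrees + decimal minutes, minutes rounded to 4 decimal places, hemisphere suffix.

38° 20.2167′ N, 30° 47.8167′ W

Latitude: seconds/60 = 0.21667; minutes = 20 + 0.21667 = 20.216667
λ: seconds/60 = 0.81667; minutes = 47 + 0.81667 = 47.816667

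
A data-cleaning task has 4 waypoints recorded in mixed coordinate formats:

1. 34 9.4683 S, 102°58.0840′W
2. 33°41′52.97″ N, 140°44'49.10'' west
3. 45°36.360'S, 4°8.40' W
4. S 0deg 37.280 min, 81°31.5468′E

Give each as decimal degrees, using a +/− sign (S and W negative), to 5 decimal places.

Point 1:
  φ: 9.4683′ = 0.157805°; total 34.157805
  S → negative
  Longitude: 102 + 58.084/60 = 102.968067
  W ⇒ negate
Point 2:
  Lat: 33° + 41/60 + 52.97/3600 = 33 + 0.683333 + 0.014714 = 33.698047
  N ⇒ keep positive
  λ: 140 + 44/60 + 49.1/3600 = 140.746972
  W → negative
Point 3:
  φ: 36.36′ = 0.606000°; total 45.606000
  S ⇒ negate
  Lon: 4 + 8.4/60 = 4.140000
  W → negative
Point 4:
  Latitude: 37.28′ = 0.621333°; total 0.621333
  S → negative
  λ: 31.5468′ = 0.525780°; total 81.525780
  E ⇒ keep positive

1. -34.15781, -102.96807
2. 33.69805, -140.74697
3. -45.60600, -4.14000
4. -0.62133, 81.52578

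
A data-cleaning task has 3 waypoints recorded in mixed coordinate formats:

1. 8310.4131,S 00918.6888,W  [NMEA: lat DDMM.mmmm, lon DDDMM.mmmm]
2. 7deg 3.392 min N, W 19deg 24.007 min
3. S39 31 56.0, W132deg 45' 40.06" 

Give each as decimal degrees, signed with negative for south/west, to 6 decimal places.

Point 1:
  φ: degrees = first 2 digits = 83, minutes = 10.4131; 83 + 10.4131/60 = 83.1735517
  S → negative
  Longitude: degrees = first 3 digits = 9, minutes = 18.6888; 9 + 18.6888/60 = 9.3114800
  hemisphere W, so the sign is −
Point 2:
  φ: 3.392′ = 0.056533°; total 7.0565333
  N ⇒ keep positive
  Lon: 19 + 24.007/60 = 19.4001167
  W ⇒ negate
Point 3:
  φ: 31′ + 56″ = 31.93333′; 39 + 31.93333/60 = 39.5322222
  S → negative
  Longitude: 132 + 45/60 + 40.06/3600 = 132.7611278
  W → negative

1. -83.173552, -9.311480
2. 7.056533, -19.400117
3. -39.532222, -132.761128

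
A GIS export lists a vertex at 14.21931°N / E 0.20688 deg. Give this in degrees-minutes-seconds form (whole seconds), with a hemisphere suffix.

14°13′10″ N, 0°12′25″ E

Lat: 0.219310 × 60 = 13.15860′ → 13′, remainder × 60 = 9.52″
Lon: 0.206880 × 60 = 12.41280′ → 12′, remainder × 60 = 24.77″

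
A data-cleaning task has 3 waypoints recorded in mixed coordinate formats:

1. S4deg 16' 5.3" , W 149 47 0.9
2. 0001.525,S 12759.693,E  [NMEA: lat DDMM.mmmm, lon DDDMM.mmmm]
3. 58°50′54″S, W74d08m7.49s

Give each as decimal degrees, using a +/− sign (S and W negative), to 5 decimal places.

1. -4.26814, -149.78358
2. -0.02542, 127.99488
3. -58.84833, -74.13541

Point 1:
  φ: 4 + 16/60 + 5.3/3600 = 4.268139
  S ⇒ negate
  λ: 149° + 47/60 + 0.9/3600 = 149 + 0.783333 + 0.000250 = 149.783583
  hemisphere W, so the sign is −
Point 2:
  φ: split at 2 digits → 00° and 1.525′; 0 + 1.525/60 = 0.025417
  S ⇒ negate
  Lon: degrees = first 3 digits = 127, minutes = 59.693; 127 + 59.693/60 = 127.994883
  E → positive
Point 3:
  Latitude: 58 + 50/60 + 54/3600 = 58.848333
  S ⇒ negate
  λ: 74 + 8/60 + 7.49/3600 = 74.135414
  hemisphere W, so the sign is −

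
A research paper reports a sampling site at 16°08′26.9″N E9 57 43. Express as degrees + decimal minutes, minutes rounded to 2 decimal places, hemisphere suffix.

Latitude: seconds/60 = 0.44833; minutes = 8 + 0.44833 = 8.4483
Longitude: 57 + 43/60 = 57.7167′

16° 8.45′ N, 9° 57.72′ E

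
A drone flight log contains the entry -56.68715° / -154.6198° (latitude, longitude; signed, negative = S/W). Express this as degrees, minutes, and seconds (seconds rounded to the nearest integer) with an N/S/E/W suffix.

56°41′14″ S, 154°37′11″ W

Latitude is negative → S; |value| = 56.687150
Latitude: whole degrees 56; 41.22900′ → 41′ and 13.74″
Longitude is negative → W; |value| = 154.619800
Longitude: 0.619800° → 37.18800′; 0.18800 × 60 = 11.28″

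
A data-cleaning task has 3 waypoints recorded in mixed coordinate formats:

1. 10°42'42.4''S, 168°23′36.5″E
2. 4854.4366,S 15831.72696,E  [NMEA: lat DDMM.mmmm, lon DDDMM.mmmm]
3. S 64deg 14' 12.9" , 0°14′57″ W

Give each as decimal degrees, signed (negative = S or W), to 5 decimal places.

1. -10.71178, 168.39347
2. -48.90728, 158.52878
3. -64.23692, -0.24917

Point 1:
  Latitude: 42′ + 42.4″ = 42.70667′; 10 + 42.70667/60 = 10.711778
  hemisphere S, so the sign is −
  λ: 23′ + 36.5″ = 23.60833′; 168 + 23.60833/60 = 168.393472
  E → positive
Point 2:
  Lat: degrees = first 2 digits = 48, minutes = 54.4366; 48 + 54.4366/60 = 48.907277
  S ⇒ negate
  Lon: degrees = first 3 digits = 158, minutes = 31.72696; 158 + 31.72696/60 = 158.528783
  E → positive
Point 3:
  Latitude: 64 + 14/60 + 12.9/3600 = 64.236917
  hemisphere S, so the sign is −
  Longitude: 0° + 14/60 + 57/3600 = 0 + 0.233333 + 0.015833 = 0.249167
  hemisphere W, so the sign is −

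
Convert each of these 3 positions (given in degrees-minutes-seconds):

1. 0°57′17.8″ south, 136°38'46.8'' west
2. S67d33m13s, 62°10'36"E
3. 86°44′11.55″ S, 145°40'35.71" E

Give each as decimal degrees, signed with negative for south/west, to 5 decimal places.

1. -0.95494, -136.64633
2. -67.55361, 62.17667
3. -86.73654, 145.67659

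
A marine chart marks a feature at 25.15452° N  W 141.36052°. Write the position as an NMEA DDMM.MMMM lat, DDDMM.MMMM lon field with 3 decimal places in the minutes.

2509.271,N / 14121.631,W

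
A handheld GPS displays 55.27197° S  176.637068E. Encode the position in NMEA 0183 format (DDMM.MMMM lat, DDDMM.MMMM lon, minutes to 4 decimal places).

φ: fractional part 0.271970 → 16.318200 minutes
Lon: minutes = (176.637068 − 176) × 60 = 38.224080

5516.3182,S / 17638.2241,E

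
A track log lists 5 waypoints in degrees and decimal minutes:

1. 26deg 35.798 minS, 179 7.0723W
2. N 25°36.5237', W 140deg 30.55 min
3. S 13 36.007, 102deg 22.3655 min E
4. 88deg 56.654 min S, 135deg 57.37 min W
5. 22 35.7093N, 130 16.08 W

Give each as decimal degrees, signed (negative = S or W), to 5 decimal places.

Point 1:
  Latitude: 35.798′ = 0.596633°; total 26.596633
  S ⇒ negate
  Longitude: 179 + 7.0723/60 = 179.117872
  W → negative
Point 2:
  Latitude: 25 + 36.5237/60 = 25.608728
  N → positive
  Lon: 30.55′ = 0.509167°; total 140.509167
  W ⇒ negate
Point 3:
  Latitude: 13 + 36.007/60 = 13.600117
  S ⇒ negate
  Lon: 102 + 22.3655/60 = 102.372758
  E ⇒ keep positive
Point 4:
  φ: 56.654′ = 0.944233°; total 88.944233
  hemisphere S, so the sign is −
  Longitude: 135 + 57.37/60 = 135.956167
  hemisphere W, so the sign is −
Point 5:
  Lat: 35.7093′ = 0.595155°; total 22.595155
  N → positive
  Lon: 16.08′ = 0.268000°; total 130.268000
  W ⇒ negate

1. -26.59663, -179.11787
2. 25.60873, -140.50917
3. -13.60012, 102.37276
4. -88.94423, -135.95617
5. 22.59516, -130.26800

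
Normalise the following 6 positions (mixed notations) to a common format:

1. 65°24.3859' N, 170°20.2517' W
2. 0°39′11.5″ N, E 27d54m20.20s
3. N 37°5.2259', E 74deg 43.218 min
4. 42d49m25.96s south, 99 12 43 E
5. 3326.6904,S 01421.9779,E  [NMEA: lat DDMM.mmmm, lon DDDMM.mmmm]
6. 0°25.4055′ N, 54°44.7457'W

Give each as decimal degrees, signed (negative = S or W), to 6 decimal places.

1. 65.406432, -170.337528
2. 0.653194, 27.905611
3. 37.087098, 74.720300
4. -42.823878, 99.211944
5. -33.444840, 14.366298
6. 0.423425, -54.745762

Point 1:
  Lat: 24.3859′ = 0.406432°; total 65.4064317
  N → positive
  λ: 20.2517′ = 0.337528°; total 170.3375283
  hemisphere W, so the sign is −
Point 2:
  Lat: 39′ + 11.5″ = 39.19167′; 0 + 39.19167/60 = 0.6531944
  N → positive
  Lon: 54′ + 20.2″ = 54.33667′; 27 + 54.33667/60 = 27.9056111
  E → positive
Point 3:
  φ: 5.2259′ = 0.087098°; total 37.0870983
  N → positive
  λ: 43.218′ = 0.720300°; total 74.7203000
  E → positive
Point 4:
  φ: 42 + 49/60 + 25.96/3600 = 42.8238778
  S ⇒ negate
  Longitude: 99 + 12/60 + 43/3600 = 99.2119444
  E → positive
Point 5:
  φ: split at 2 digits → 33° and 26.6904′; 33 + 26.6904/60 = 33.4448400
  hemisphere S, so the sign is −
  λ: degrees = first 3 digits = 14, minutes = 21.9779; 14 + 21.9779/60 = 14.3662983
  E ⇒ keep positive
Point 6:
  φ: 25.4055′ = 0.423425°; total 0.4234250
  N → positive
  λ: 44.7457′ = 0.745762°; total 54.7457617
  hemisphere W, so the sign is −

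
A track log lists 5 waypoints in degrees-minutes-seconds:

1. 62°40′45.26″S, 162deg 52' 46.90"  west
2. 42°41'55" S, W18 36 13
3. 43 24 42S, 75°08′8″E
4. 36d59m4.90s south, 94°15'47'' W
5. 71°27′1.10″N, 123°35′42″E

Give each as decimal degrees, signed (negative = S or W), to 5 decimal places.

Point 1:
  Latitude: 62 + 40/60 + 45.26/3600 = 62.679239
  hemisphere S, so the sign is −
  Longitude: 52′ + 46.9″ = 52.78167′; 162 + 52.78167/60 = 162.879694
  W ⇒ negate
Point 2:
  Lat: 41′ + 55″ = 41.91667′; 42 + 41.91667/60 = 42.698611
  S ⇒ negate
  λ: 18 + 36/60 + 13/3600 = 18.603611
  W → negative
Point 3:
  Lat: 43° + 24/60 + 42/3600 = 43 + 0.400000 + 0.011667 = 43.411667
  hemisphere S, so the sign is −
  λ: 75 + 8/60 + 8/3600 = 75.135556
  E → positive
Point 4:
  Lat: 36° + 59/60 + 4.9/3600 = 36 + 0.983333 + 0.001361 = 36.984694
  S ⇒ negate
  Lon: 94 + 15/60 + 47/3600 = 94.263056
  hemisphere W, so the sign is −
Point 5:
  φ: 71 + 27/60 + 1.1/3600 = 71.450306
  N → positive
  Longitude: 123° + 35/60 + 42/3600 = 123 + 0.583333 + 0.011667 = 123.595000
  E → positive

1. -62.67924, -162.87969
2. -42.69861, -18.60361
3. -43.41167, 75.13556
4. -36.98469, -94.26306
5. 71.45031, 123.59500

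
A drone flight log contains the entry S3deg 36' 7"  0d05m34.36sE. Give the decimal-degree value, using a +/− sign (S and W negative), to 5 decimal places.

Lat: 36′ + 7″ = 36.11667′; 3 + 36.11667/60 = 3.601944
S → negative
Longitude: 5′ + 34.36″ = 5.57267′; 0 + 5.57267/60 = 0.092878
E → positive

-3.60194, 0.09288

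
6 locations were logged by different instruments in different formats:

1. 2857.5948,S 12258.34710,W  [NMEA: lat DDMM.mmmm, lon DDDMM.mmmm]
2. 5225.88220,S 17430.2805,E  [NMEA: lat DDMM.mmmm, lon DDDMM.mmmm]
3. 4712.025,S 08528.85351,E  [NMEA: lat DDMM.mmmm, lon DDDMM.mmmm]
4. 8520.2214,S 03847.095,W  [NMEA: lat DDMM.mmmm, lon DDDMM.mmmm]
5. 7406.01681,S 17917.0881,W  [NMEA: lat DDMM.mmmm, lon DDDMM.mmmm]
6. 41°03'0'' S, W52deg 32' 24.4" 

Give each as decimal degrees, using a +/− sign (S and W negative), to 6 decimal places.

Point 1:
  Latitude: degrees = first 2 digits = 28, minutes = 57.5948; 28 + 57.5948/60 = 28.9599133
  S ⇒ negate
  Lon: degrees = first 3 digits = 122, minutes = 58.3471; 122 + 58.3471/60 = 122.9724517
  W → negative
Point 2:
  φ: split at 2 digits → 52° and 25.8822′; 52 + 25.8822/60 = 52.4313700
  S ⇒ negate
  Longitude: degrees = first 3 digits = 174, minutes = 30.2805; 174 + 30.2805/60 = 174.5046750
  E ⇒ keep positive
Point 3:
  Latitude: split at 2 digits → 47° and 12.025′; 47 + 12.025/60 = 47.2004167
  S → negative
  Lon: split at 3 digits → 085° and 28.85351′; 85 + 28.85351/60 = 85.4808918
  E ⇒ keep positive
Point 4:
  φ: degrees = first 2 digits = 85, minutes = 20.2214; 85 + 20.2214/60 = 85.3370233
  S → negative
  λ: degrees = first 3 digits = 38, minutes = 47.095; 38 + 47.095/60 = 38.7849167
  W ⇒ negate
Point 5:
  Latitude: degrees = first 2 digits = 74, minutes = 6.01681; 74 + 6.01681/60 = 74.1002802
  hemisphere S, so the sign is −
  Longitude: split at 3 digits → 179° and 17.0881′; 179 + 17.0881/60 = 179.2848017
  W ⇒ negate
Point 6:
  Lat: 41 + 3/60 + 0/3600 = 41.0500000
  S ⇒ negate
  λ: 52° + 32/60 + 24.4/3600 = 52 + 0.533333 + 0.006778 = 52.5401111
  W ⇒ negate

1. -28.959913, -122.972452
2. -52.431370, 174.504675
3. -47.200417, 85.480892
4. -85.337023, -38.784917
5. -74.100280, -179.284802
6. -41.050000, -52.540111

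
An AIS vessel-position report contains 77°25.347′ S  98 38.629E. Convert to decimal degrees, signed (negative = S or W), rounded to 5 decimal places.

φ: 25.347′ = 0.422450°; total 77.422450
S ⇒ negate
λ: 98 + 38.629/60 = 98.643817
E → positive

-77.42245, 98.64382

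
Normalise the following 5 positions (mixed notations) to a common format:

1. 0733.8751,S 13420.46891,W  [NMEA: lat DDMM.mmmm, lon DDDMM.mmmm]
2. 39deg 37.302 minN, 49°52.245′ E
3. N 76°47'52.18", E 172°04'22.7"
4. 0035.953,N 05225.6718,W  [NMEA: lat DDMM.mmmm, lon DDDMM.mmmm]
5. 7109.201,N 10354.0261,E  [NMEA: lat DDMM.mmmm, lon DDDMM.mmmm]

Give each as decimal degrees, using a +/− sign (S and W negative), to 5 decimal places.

Point 1:
  Latitude: degrees = first 2 digits = 7, minutes = 33.8751; 7 + 33.8751/60 = 7.564585
  S → negative
  Lon: degrees = first 3 digits = 134, minutes = 20.46891; 134 + 20.46891/60 = 134.341149
  hemisphere W, so the sign is −
Point 2:
  φ: 39 + 37.302/60 = 39.621700
  N ⇒ keep positive
  Lon: 49 + 52.245/60 = 49.870750
  E ⇒ keep positive
Point 3:
  Lat: 76 + 47/60 + 52.18/3600 = 76.797828
  N ⇒ keep positive
  Lon: 172° + 4/60 + 22.7/3600 = 172 + 0.066667 + 0.006306 = 172.072972
  E ⇒ keep positive
Point 4:
  Lat: split at 2 digits → 00° and 35.953′; 0 + 35.953/60 = 0.599217
  N → positive
  λ: degrees = first 3 digits = 52, minutes = 25.6718; 52 + 25.6718/60 = 52.427863
  W → negative
Point 5:
  φ: degrees = first 2 digits = 71, minutes = 9.201; 71 + 9.201/60 = 71.153350
  N → positive
  λ: degrees = first 3 digits = 103, minutes = 54.0261; 103 + 54.0261/60 = 103.900435
  E ⇒ keep positive

1. -7.56459, -134.34115
2. 39.62170, 49.87075
3. 76.79783, 172.07297
4. 0.59922, -52.42786
5. 71.15335, 103.90044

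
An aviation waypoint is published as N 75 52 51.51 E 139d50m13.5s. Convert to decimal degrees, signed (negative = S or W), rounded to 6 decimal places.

φ: 75° + 52/60 + 51.51/3600 = 75 + 0.866667 + 0.014308 = 75.8809750
N → positive
λ: 50′ + 13.5″ = 50.22500′; 139 + 50.22500/60 = 139.8370833
E → positive

75.880975, 139.837083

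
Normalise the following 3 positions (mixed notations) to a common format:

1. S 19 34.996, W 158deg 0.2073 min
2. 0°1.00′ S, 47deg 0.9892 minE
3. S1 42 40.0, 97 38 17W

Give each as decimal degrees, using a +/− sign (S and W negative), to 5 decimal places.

1. -19.58327, -158.00346
2. -0.01667, 47.01649
3. -1.71111, -97.63806

Point 1:
  Latitude: 34.996′ = 0.583267°; total 19.583267
  hemisphere S, so the sign is −
  Longitude: 158 + 0.2073/60 = 158.003455
  W → negative
Point 2:
  Latitude: 0 + 1/60 = 0.016667
  hemisphere S, so the sign is −
  Longitude: 47 + 0.9892/60 = 47.016487
  E ⇒ keep positive
Point 3:
  φ: 1 + 42/60 + 40/3600 = 1.711111
  S → negative
  Longitude: 97° + 38/60 + 17/3600 = 97 + 0.633333 + 0.004722 = 97.638056
  W → negative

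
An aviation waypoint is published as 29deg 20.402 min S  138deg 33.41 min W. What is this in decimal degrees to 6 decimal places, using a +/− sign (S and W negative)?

-29.340033, -138.556833

φ: 20.402′ = 0.340033°; total 29.3400333
S ⇒ negate
Longitude: 138 + 33.41/60 = 138.5568333
hemisphere W, so the sign is −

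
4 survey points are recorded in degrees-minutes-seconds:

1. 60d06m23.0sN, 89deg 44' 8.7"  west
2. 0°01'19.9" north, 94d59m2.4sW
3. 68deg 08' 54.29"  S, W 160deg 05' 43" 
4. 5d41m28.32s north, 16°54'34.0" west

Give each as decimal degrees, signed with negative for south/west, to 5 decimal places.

1. 60.10639, -89.73575
2. 0.02219, -94.98400
3. -68.14841, -160.09528
4. 5.69120, -16.90944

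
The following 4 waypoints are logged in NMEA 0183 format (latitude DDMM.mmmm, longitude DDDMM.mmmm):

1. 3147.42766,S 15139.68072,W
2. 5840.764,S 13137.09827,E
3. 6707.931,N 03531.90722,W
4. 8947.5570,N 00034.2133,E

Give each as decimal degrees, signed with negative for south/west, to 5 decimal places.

Point 1:
  Latitude: degrees = first 2 digits = 31, minutes = 47.42766; 31 + 47.42766/60 = 31.790461
  S → negative
  Longitude: degrees = first 3 digits = 151, minutes = 39.68072; 151 + 39.68072/60 = 151.661345
  hemisphere W, so the sign is −
Point 2:
  φ: split at 2 digits → 58° and 40.764′; 58 + 40.764/60 = 58.679400
  hemisphere S, so the sign is −
  Longitude: split at 3 digits → 131° and 37.09827′; 131 + 37.09827/60 = 131.618305
  E → positive
Point 3:
  Latitude: degrees = first 2 digits = 67, minutes = 7.931; 67 + 7.931/60 = 67.132183
  N ⇒ keep positive
  Longitude: split at 3 digits → 035° and 31.90722′; 35 + 31.90722/60 = 35.531787
  hemisphere W, so the sign is −
Point 4:
  φ: split at 2 digits → 89° and 47.557′; 89 + 47.557/60 = 89.792617
  N ⇒ keep positive
  Longitude: degrees = first 3 digits = 0, minutes = 34.2133; 0 + 34.2133/60 = 0.570222
  E ⇒ keep positive

1. -31.79046, -151.66135
2. -58.67940, 131.61830
3. 67.13218, -35.53179
4. 89.79262, 0.57022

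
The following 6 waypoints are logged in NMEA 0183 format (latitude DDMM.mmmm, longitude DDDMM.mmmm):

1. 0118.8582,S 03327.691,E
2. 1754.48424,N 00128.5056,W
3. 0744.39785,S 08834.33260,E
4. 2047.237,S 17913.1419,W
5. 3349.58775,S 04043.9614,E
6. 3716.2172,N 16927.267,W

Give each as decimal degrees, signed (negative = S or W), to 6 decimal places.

Point 1:
  Lat: split at 2 digits → 01° and 18.8582′; 1 + 18.8582/60 = 1.3143033
  S → negative
  Lon: degrees = first 3 digits = 33, minutes = 27.691; 33 + 27.691/60 = 33.4615167
  E → positive
Point 2:
  Latitude: split at 2 digits → 17° and 54.48424′; 17 + 54.48424/60 = 17.9080707
  N → positive
  Lon: degrees = first 3 digits = 1, minutes = 28.5056; 1 + 28.5056/60 = 1.4750933
  hemisphere W, so the sign is −
Point 3:
  Latitude: split at 2 digits → 07° and 44.39785′; 7 + 44.39785/60 = 7.7399642
  hemisphere S, so the sign is −
  Lon: degrees = first 3 digits = 88, minutes = 34.3326; 88 + 34.3326/60 = 88.5722100
  E ⇒ keep positive
Point 4:
  φ: split at 2 digits → 20° and 47.237′; 20 + 47.237/60 = 20.7872833
  hemisphere S, so the sign is −
  Longitude: degrees = first 3 digits = 179, minutes = 13.1419; 179 + 13.1419/60 = 179.2190317
  W → negative
Point 5:
  Lat: degrees = first 2 digits = 33, minutes = 49.58775; 33 + 49.58775/60 = 33.8264625
  hemisphere S, so the sign is −
  λ: degrees = first 3 digits = 40, minutes = 43.9614; 40 + 43.9614/60 = 40.7326900
  E → positive
Point 6:
  Lat: split at 2 digits → 37° and 16.2172′; 37 + 16.2172/60 = 37.2702867
  N ⇒ keep positive
  Longitude: split at 3 digits → 169° and 27.267′; 169 + 27.267/60 = 169.4544500
  W → negative

1. -1.314303, 33.461517
2. 17.908071, -1.475093
3. -7.739964, 88.572210
4. -20.787283, -179.219032
5. -33.826463, 40.732690
6. 37.270287, -169.454450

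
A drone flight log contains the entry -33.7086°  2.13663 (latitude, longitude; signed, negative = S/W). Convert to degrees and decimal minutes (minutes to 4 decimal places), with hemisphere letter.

Latitude is negative → S; |value| = 33.708600
Lat: minutes = (33.708600 − 33) × 60 = 42.516000
Longitude: 2° + 0.136630 × 60 = 2° 8.197800′

33° 42.5160′ S, 2° 8.1978′ E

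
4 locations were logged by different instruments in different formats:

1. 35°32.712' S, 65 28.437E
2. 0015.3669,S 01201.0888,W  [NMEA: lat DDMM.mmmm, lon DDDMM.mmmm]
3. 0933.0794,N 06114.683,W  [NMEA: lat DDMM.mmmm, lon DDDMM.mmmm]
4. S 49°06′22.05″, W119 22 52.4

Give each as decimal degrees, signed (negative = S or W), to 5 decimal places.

Point 1:
  Lat: 32.712′ = 0.545200°; total 35.545200
  S → negative
  λ: 28.437′ = 0.473950°; total 65.473950
  E ⇒ keep positive
Point 2:
  Lat: split at 2 digits → 00° and 15.3669′; 0 + 15.3669/60 = 0.256115
  S → negative
  Lon: degrees = first 3 digits = 12, minutes = 1.0888; 12 + 1.0888/60 = 12.018147
  hemisphere W, so the sign is −
Point 3:
  φ: degrees = first 2 digits = 9, minutes = 33.0794; 9 + 33.0794/60 = 9.551323
  N ⇒ keep positive
  λ: split at 3 digits → 061° and 14.683′; 61 + 14.683/60 = 61.244717
  hemisphere W, so the sign is −
Point 4:
  Latitude: 49 + 6/60 + 22.05/3600 = 49.106125
  S ⇒ negate
  Longitude: 119 + 22/60 + 52.4/3600 = 119.381222
  W → negative

1. -35.54520, 65.47395
2. -0.25612, -12.01815
3. 9.55132, -61.24472
4. -49.10613, -119.38122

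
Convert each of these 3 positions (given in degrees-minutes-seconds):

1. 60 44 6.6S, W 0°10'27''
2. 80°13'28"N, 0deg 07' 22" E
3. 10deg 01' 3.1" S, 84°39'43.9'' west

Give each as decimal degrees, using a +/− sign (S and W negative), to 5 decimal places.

Point 1:
  Latitude: 44′ + 6.6″ = 44.11000′; 60 + 44.11000/60 = 60.735167
  S ⇒ negate
  Lon: 10′ + 27″ = 10.45000′; 0 + 10.45000/60 = 0.174167
  W ⇒ negate
Point 2:
  Lat: 80 + 13/60 + 28/3600 = 80.224444
  N → positive
  Lon: 0 + 7/60 + 22/3600 = 0.122778
  E ⇒ keep positive
Point 3:
  φ: 10° + 1/60 + 3.1/3600 = 10 + 0.016667 + 0.000861 = 10.017528
  hemisphere S, so the sign is −
  Longitude: 84 + 39/60 + 43.9/3600 = 84.662194
  W ⇒ negate

1. -60.73517, -0.17417
2. 80.22444, 0.12278
3. -10.01753, -84.66219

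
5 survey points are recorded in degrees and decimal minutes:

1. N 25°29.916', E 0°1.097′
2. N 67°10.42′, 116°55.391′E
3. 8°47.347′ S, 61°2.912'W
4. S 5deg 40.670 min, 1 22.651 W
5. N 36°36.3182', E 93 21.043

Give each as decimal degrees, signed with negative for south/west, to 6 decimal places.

Point 1:
  φ: 29.916′ = 0.498600°; total 25.4986000
  N → positive
  Lon: 0 + 1.097/60 = 0.0182833
  E → positive
Point 2:
  Lat: 67 + 10.42/60 = 67.1736667
  N ⇒ keep positive
  Lon: 116 + 55.391/60 = 116.9231833
  E ⇒ keep positive
Point 3:
  Latitude: 8 + 47.347/60 = 8.7891167
  hemisphere S, so the sign is −
  Lon: 2.912′ = 0.048533°; total 61.0485333
  W → negative
Point 4:
  Latitude: 40.67′ = 0.677833°; total 5.6778333
  S ⇒ negate
  Longitude: 1 + 22.651/60 = 1.3775167
  hemisphere W, so the sign is −
Point 5:
  Lat: 36.3182′ = 0.605303°; total 36.6053033
  N ⇒ keep positive
  Lon: 93 + 21.043/60 = 93.3507167
  E → positive

1. 25.498600, 0.018283
2. 67.173667, 116.923183
3. -8.789117, -61.048533
4. -5.677833, -1.377517
5. 36.605303, 93.350717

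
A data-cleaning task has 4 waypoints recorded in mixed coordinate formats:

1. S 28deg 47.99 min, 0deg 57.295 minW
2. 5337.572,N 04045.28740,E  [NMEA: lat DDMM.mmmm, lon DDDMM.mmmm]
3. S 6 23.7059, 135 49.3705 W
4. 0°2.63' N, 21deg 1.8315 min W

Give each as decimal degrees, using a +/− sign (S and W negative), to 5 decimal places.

Point 1:
  φ: 47.99′ = 0.799833°; total 28.799833
  S ⇒ negate
  Lon: 0 + 57.295/60 = 0.954917
  W ⇒ negate
Point 2:
  φ: degrees = first 2 digits = 53, minutes = 37.572; 53 + 37.572/60 = 53.626200
  N ⇒ keep positive
  Longitude: split at 3 digits → 040° and 45.2874′; 40 + 45.2874/60 = 40.754790
  E → positive
Point 3:
  φ: 23.7059′ = 0.395098°; total 6.395098
  S → negative
  Longitude: 135 + 49.3705/60 = 135.822842
  W ⇒ negate
Point 4:
  φ: 2.63′ = 0.043833°; total 0.043833
  N ⇒ keep positive
  Lon: 1.8315′ = 0.030525°; total 21.030525
  W ⇒ negate

1. -28.79983, -0.95492
2. 53.62620, 40.75479
3. -6.39510, -135.82284
4. 0.04383, -21.03053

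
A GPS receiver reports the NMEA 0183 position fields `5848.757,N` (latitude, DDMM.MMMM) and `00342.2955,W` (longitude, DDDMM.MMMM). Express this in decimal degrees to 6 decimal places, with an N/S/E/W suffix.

58.812617° N, 3.704925° W

φ: degrees = first 2 digits = 58, minutes = 48.757; 58 + 48.757/60 = 58.8126167
λ: degrees = first 3 digits = 3, minutes = 42.2955; 3 + 42.2955/60 = 3.7049250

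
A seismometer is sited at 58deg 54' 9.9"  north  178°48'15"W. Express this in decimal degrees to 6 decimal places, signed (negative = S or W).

58.902750, -178.804167

φ: 58 + 54/60 + 9.9/3600 = 58.9027500
N → positive
Lon: 178 + 48/60 + 15/3600 = 178.8041667
W → negative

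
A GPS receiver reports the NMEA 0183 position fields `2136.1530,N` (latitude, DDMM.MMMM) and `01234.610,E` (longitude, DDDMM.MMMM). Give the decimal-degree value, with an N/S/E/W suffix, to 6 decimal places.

21.602550° N, 12.576833° E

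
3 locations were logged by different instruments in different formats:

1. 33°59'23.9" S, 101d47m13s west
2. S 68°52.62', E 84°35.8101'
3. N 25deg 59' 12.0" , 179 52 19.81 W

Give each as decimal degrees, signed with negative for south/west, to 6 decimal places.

Point 1:
  φ: 33 + 59/60 + 23.9/3600 = 33.9899722
  hemisphere S, so the sign is −
  Lon: 47′ + 13″ = 47.21667′; 101 + 47.21667/60 = 101.7869444
  hemisphere W, so the sign is −
Point 2:
  Latitude: 52.62′ = 0.877000°; total 68.8770000
  S ⇒ negate
  Lon: 84 + 35.8101/60 = 84.5968350
  E ⇒ keep positive
Point 3:
  Lat: 25° + 59/60 + 12/3600 = 25 + 0.983333 + 0.003333 = 25.9866667
  N ⇒ keep positive
  λ: 179° + 52/60 + 19.81/3600 = 179 + 0.866667 + 0.005503 = 179.8721694
  hemisphere W, so the sign is −

1. -33.989972, -101.786944
2. -68.877000, 84.596835
3. 25.986667, -179.872169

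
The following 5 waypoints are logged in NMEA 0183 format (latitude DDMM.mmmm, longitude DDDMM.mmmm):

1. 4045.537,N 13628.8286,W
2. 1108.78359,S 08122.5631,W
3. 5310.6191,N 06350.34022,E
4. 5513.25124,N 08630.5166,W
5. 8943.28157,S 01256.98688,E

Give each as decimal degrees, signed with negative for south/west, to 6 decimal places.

1. 40.758950, -136.480477
2. -11.146393, -81.376052
3. 53.176985, 63.839004
4. 55.220854, -86.508610
5. -89.721360, 12.949781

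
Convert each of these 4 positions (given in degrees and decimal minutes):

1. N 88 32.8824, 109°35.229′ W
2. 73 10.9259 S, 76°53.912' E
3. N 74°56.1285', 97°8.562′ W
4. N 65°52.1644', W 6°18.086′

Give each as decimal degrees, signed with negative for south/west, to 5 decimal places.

Point 1:
  Latitude: 88 + 32.8824/60 = 88.548040
  N ⇒ keep positive
  Longitude: 35.229′ = 0.587150°; total 109.587150
  W → negative
Point 2:
  φ: 73 + 10.9259/60 = 73.182098
  S ⇒ negate
  Lon: 76 + 53.912/60 = 76.898533
  E ⇒ keep positive
Point 3:
  Lat: 74 + 56.1285/60 = 74.935475
  N → positive
  Lon: 97 + 8.562/60 = 97.142700
  hemisphere W, so the sign is −
Point 4:
  Lat: 65 + 52.1644/60 = 65.869407
  N ⇒ keep positive
  Longitude: 6 + 18.086/60 = 6.301433
  W ⇒ negate

1. 88.54804, -109.58715
2. -73.18210, 76.89853
3. 74.93548, -97.14270
4. 65.86941, -6.30143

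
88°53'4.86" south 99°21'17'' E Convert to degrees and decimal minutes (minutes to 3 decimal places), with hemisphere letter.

Latitude: seconds/60 = 0.08100; minutes = 53 + 0.08100 = 53.08100
λ: seconds/60 = 0.28333; minutes = 21 + 0.28333 = 21.28333

88° 53.081′ S, 99° 21.283′ E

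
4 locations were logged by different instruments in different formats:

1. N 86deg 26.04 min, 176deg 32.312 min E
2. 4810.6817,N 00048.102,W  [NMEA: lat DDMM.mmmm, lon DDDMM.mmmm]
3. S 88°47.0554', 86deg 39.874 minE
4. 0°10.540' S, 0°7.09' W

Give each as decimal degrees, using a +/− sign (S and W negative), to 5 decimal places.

Point 1:
  Lat: 26.04′ = 0.434000°; total 86.434000
  N → positive
  λ: 32.312′ = 0.538533°; total 176.538533
  E → positive
Point 2:
  φ: degrees = first 2 digits = 48, minutes = 10.6817; 48 + 10.6817/60 = 48.178028
  N ⇒ keep positive
  λ: degrees = first 3 digits = 0, minutes = 48.102; 0 + 48.102/60 = 0.801700
  hemisphere W, so the sign is −
Point 3:
  Latitude: 47.0554′ = 0.784257°; total 88.784257
  S ⇒ negate
  Lon: 86 + 39.874/60 = 86.664567
  E ⇒ keep positive
Point 4:
  φ: 10.54′ = 0.175667°; total 0.175667
  S ⇒ negate
  Lon: 7.09′ = 0.118167°; total 0.118167
  W → negative

1. 86.43400, 176.53853
2. 48.17803, -0.80170
3. -88.78426, 86.66457
4. -0.17567, -0.11817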